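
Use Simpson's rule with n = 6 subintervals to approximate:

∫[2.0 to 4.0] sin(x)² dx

f(x) = sin(x)²
a = 2.0, b = 4.0, n = 6
h = (b - a)/n = 0.333333

Simpson's rule: (h/3)[f(x₀) + 4f(x₁) + 2f(x₂) + ... + f(xₙ)]

x_0 = 2.0000, f(x_0) = 0.826822, coefficient = 1
x_1 = 2.3333, f(x_1) = 0.522853, coefficient = 4
x_2 = 2.6667, f(x_2) = 0.209098, coefficient = 2
x_3 = 3.0000, f(x_3) = 0.019915, coefficient = 4
x_4 = 3.3333, f(x_4) = 0.036316, coefficient = 2
x_5 = 3.6667, f(x_5) = 0.251279, coefficient = 4
x_6 = 4.0000, f(x_6) = 0.572750, coefficient = 1

I ≈ (0.333333/3) × 5.066588 = 0.562954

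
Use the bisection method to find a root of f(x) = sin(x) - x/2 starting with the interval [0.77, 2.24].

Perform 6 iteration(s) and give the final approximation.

f(x) = sin(x) - x/2
Initial interval: [0.77, 2.24]

Iteration 1:
  c_1 = (0.770000 + 2.240000)/2 = 1.505000
  f(c_1) = f(1.505000) = 0.245336
  f(a) × f(c) ≥ 0, new interval: [1.505000, 2.240000]
Iteration 2:
  c_2 = (1.505000 + 2.240000)/2 = 1.872500
  f(c_2) = f(1.872500) = 0.018582
  f(a) × f(c) ≥ 0, new interval: [1.872500, 2.240000]
Iteration 3:
  c_3 = (1.872500 + 2.240000)/2 = 2.056250
  f(c_3) = f(2.056250) = -0.143662
  f(a) × f(c) < 0, new interval: [1.872500, 2.056250]
Iteration 4:
  c_4 = (1.872500 + 2.056250)/2 = 1.964375
  f(c_4) = f(1.964375) = -0.058645
  f(a) × f(c) < 0, new interval: [1.872500, 1.964375]
Iteration 5:
  c_5 = (1.872500 + 1.964375)/2 = 1.918438
  f(c_5) = f(1.918438) = -0.019040
  f(a) × f(c) < 0, new interval: [1.872500, 1.918438]
Iteration 6:
  c_6 = (1.872500 + 1.918438)/2 = 1.895469
  f(c_6) = f(1.895469) = 0.000021
  f(a) × f(c) ≥ 0, new interval: [1.895469, 1.918438]

After 6 iteration(s), the approximation is c_6 = 1.895469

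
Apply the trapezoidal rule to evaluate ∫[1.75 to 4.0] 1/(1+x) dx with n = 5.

f(x) = 1/(1+x)
a = 1.75, b = 4.0, n = 5
h = (b - a)/n = 0.450000

Trapezoidal rule: (h/2)[f(x₀) + 2f(x₁) + 2f(x₂) + ... + f(xₙ)]

x_0 = 1.7500, f(x_0) = 0.363636, coefficient = 1
x_1 = 2.2000, f(x_1) = 0.312500, coefficient = 2
x_2 = 2.6500, f(x_2) = 0.273973, coefficient = 2
x_3 = 3.1000, f(x_3) = 0.243902, coefficient = 2
x_4 = 3.5500, f(x_4) = 0.219780, coefficient = 2
x_5 = 4.0000, f(x_5) = 0.200000, coefficient = 1

I ≈ (0.450000/2) × 2.663947 = 0.599388
Exact value: 0.597837
Error: 0.001551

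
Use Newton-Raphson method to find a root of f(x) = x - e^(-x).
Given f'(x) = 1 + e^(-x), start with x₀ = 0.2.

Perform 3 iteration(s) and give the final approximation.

f(x) = x - e^(-x)
f'(x) = 1 + e^(-x)
x₀ = 0.2

Newton-Raphson formula: x_{n+1} = x_n - f(x_n)/f'(x_n)

Iteration 1:
  f(0.200000) = -0.618731
  f'(0.200000) = 1.818731
  x_1 = 0.200000 - (-0.618731)/1.818731 = 0.540199
Iteration 2:
  f(0.540199) = -0.042433
  f'(0.540199) = 1.582632
  x_2 = 0.540199 - (-0.042433)/1.582632 = 0.567011
Iteration 3:
  f(0.567011) = -0.000208
  f'(0.567011) = 1.567218
  x_3 = 0.567011 - (-0.000208)/1.567218 = 0.567143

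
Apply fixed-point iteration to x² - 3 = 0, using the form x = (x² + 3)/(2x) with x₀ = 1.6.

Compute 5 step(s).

Equation: x² - 3 = 0
Fixed-point form: x = (x² + 3)/(2x)
x₀ = 1.6

x_1 = g(1.600000) = 1.737500
x_2 = g(1.737500) = 1.732059
x_3 = g(1.732059) = 1.732051
x_4 = g(1.732051) = 1.732051
x_5 = g(1.732051) = 1.732051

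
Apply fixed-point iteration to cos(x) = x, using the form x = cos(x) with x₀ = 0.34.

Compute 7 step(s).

Equation: cos(x) = x
Fixed-point form: x = cos(x)
x₀ = 0.34

x_1 = g(0.340000) = 0.942755
x_2 = g(0.942755) = 0.587561
x_3 = g(0.587561) = 0.832295
x_4 = g(0.832295) = 0.673180
x_5 = g(0.673180) = 0.781843
x_6 = g(0.781843) = 0.709616
x_7 = g(0.709616) = 0.758612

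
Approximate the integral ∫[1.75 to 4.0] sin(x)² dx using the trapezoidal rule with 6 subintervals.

f(x) = sin(x)²
a = 1.75, b = 4.0, n = 6
h = (b - a)/n = 0.375000

Trapezoidal rule: (h/2)[f(x₀) + 2f(x₁) + 2f(x₂) + ... + f(xₙ)]

x_0 = 1.7500, f(x_0) = 0.968228, coefficient = 1
x_1 = 2.1250, f(x_1) = 0.723044, coefficient = 2
x_2 = 2.5000, f(x_2) = 0.358169, coefficient = 2
x_3 = 2.8750, f(x_3) = 0.069404, coefficient = 2
x_4 = 3.2500, f(x_4) = 0.011706, coefficient = 2
x_5 = 3.6250, f(x_5) = 0.216038, coefficient = 2
x_6 = 4.0000, f(x_6) = 0.572750, coefficient = 1

I ≈ (0.375000/2) × 4.297699 = 0.805819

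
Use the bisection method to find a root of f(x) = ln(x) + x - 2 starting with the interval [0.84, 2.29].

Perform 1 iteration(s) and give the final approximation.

f(x) = ln(x) + x - 2
Initial interval: [0.84, 2.29]

Iteration 1:
  c_1 = (0.840000 + 2.290000)/2 = 1.565000
  f(c_1) = f(1.565000) = 0.012886
  f(a) × f(c) < 0, new interval: [0.840000, 1.565000]

After 1 iteration(s), the approximation is c_1 = 1.565000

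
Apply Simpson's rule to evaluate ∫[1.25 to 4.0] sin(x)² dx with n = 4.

f(x) = sin(x)²
a = 1.25, b = 4.0, n = 4
h = (b - a)/n = 0.687500

Simpson's rule: (h/3)[f(x₀) + 4f(x₁) + 2f(x₂) + ... + f(xₙ)]

x_0 = 1.2500, f(x_0) = 0.900572, coefficient = 1
x_1 = 1.9375, f(x_1) = 0.871449, coefficient = 4
x_2 = 2.6250, f(x_2) = 0.243957, coefficient = 2
x_3 = 3.3125, f(x_3) = 0.028926, coefficient = 4
x_4 = 4.0000, f(x_4) = 0.572750, coefficient = 1

I ≈ (0.687500/3) × 5.562736 = 1.274794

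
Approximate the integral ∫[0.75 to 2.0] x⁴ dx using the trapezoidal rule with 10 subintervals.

f(x) = x⁴
a = 0.75, b = 2.0, n = 10
h = (b - a)/n = 0.125000

Trapezoidal rule: (h/2)[f(x₀) + 2f(x₁) + 2f(x₂) + ... + f(xₙ)]

x_0 = 0.7500, f(x_0) = 0.316406, coefficient = 1
x_1 = 0.8750, f(x_1) = 0.586182, coefficient = 2
x_2 = 1.0000, f(x_2) = 1.000000, coefficient = 2
x_3 = 1.1250, f(x_3) = 1.601807, coefficient = 2
x_4 = 1.2500, f(x_4) = 2.441406, coefficient = 2
x_5 = 1.3750, f(x_5) = 3.574463, coefficient = 2
x_6 = 1.5000, f(x_6) = 5.062500, coefficient = 2
x_7 = 1.6250, f(x_7) = 6.972900, coefficient = 2
x_8 = 1.7500, f(x_8) = 9.378906, coefficient = 2
x_9 = 1.8750, f(x_9) = 12.359619, coefficient = 2
x_10 = 2.0000, f(x_10) = 16.000000, coefficient = 1

I ≈ (0.125000/2) × 102.271973 = 6.391998
Exact value: 6.352539
Error: 0.039459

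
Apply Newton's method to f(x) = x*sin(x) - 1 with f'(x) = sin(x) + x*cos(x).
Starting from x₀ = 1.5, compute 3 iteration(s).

f(x) = x*sin(x) - 1
f'(x) = sin(x) + x*cos(x)
x₀ = 1.5

Newton-Raphson formula: x_{n+1} = x_n - f(x_n)/f'(x_n)

Iteration 1:
  f(1.500000) = 0.496242
  f'(1.500000) = 1.103601
  x_1 = 1.500000 - 0.496242/1.103601 = 1.050342
Iteration 2:
  f(1.050342) = -0.088730
  f'(1.050342) = 1.389902
  x_2 = 1.050342 - (-0.088730)/1.389902 = 1.114181
Iteration 3:
  f(1.114181) = 0.000033
  f'(1.114181) = 1.388807
  x_3 = 1.114181 - 0.000033/1.388807 = 1.114157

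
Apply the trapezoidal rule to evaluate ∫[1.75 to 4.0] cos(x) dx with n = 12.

f(x) = cos(x)
a = 1.75, b = 4.0, n = 12
h = (b - a)/n = 0.187500

Trapezoidal rule: (h/2)[f(x₀) + 2f(x₁) + 2f(x₂) + ... + f(xₙ)]

x_0 = 1.7500, f(x_0) = -0.178246, coefficient = 1
x_1 = 1.9375, f(x_1) = -0.358540, coefficient = 2
x_2 = 2.1250, f(x_2) = -0.526266, coefficient = 2
x_3 = 2.3125, f(x_3) = -0.675545, coefficient = 2
x_4 = 2.5000, f(x_4) = -0.801144, coefficient = 2
x_5 = 2.6875, f(x_5) = -0.898659, coefficient = 2
x_6 = 2.8750, f(x_6) = -0.964674, coefficient = 2
x_7 = 3.0625, f(x_7) = -0.996874, coefficient = 2
x_8 = 3.2500, f(x_8) = -0.994130, coefficient = 2
x_9 = 3.4375, f(x_9) = -0.956538, coefficient = 2
x_10 = 3.6250, f(x_10) = -0.885416, coefficient = 2
x_11 = 3.8125, f(x_11) = -0.783258, coefficient = 2
x_12 = 4.0000, f(x_12) = -0.653644, coefficient = 1

I ≈ (0.187500/2) × -18.513979 = -1.735685
Exact value: -1.740788
Error: 0.005103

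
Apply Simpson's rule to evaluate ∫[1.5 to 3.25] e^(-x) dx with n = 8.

f(x) = e^(-x)
a = 1.5, b = 3.25, n = 8
h = (b - a)/n = 0.218750

Simpson's rule: (h/3)[f(x₀) + 4f(x₁) + 2f(x₂) + ... + f(xₙ)]

x_0 = 1.5000, f(x_0) = 0.223130, coefficient = 1
x_1 = 1.7188, f(x_1) = 0.179290, coefficient = 4
x_2 = 1.9375, f(x_2) = 0.144064, coefficient = 2
x_3 = 2.1562, f(x_3) = 0.115758, coefficient = 4
x_4 = 2.3750, f(x_4) = 0.093014, coefficient = 2
x_5 = 2.5938, f(x_5) = 0.074739, coefficient = 4
x_6 = 2.8125, f(x_6) = 0.060055, coefficient = 2
x_7 = 3.0312, f(x_7) = 0.048255, coefficient = 4
x_8 = 3.2500, f(x_8) = 0.038774, coefficient = 1

I ≈ (0.218750/3) × 2.528342 = 0.184358
Exact value: 0.184356
Error: 0.000002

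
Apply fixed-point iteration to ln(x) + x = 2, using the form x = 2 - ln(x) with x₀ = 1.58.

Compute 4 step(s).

Equation: ln(x) + x = 2
Fixed-point form: x = 2 - ln(x)
x₀ = 1.58

x_1 = g(1.580000) = 1.542575
x_2 = g(1.542575) = 1.566547
x_3 = g(1.566547) = 1.551126
x_4 = g(1.551126) = 1.561019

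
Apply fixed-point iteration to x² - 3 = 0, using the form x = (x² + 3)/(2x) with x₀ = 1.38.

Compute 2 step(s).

Equation: x² - 3 = 0
Fixed-point form: x = (x² + 3)/(2x)
x₀ = 1.38

x_1 = g(1.380000) = 1.776957
x_2 = g(1.776957) = 1.732618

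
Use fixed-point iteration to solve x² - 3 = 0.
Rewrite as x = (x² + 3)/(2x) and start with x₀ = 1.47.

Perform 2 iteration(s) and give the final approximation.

Equation: x² - 3 = 0
Fixed-point form: x = (x² + 3)/(2x)
x₀ = 1.47

x_1 = g(1.470000) = 1.755408
x_2 = g(1.755408) = 1.732206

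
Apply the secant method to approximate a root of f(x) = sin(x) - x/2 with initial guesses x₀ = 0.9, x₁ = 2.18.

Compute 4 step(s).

f(x) = sin(x) - x/2
x₀ = 0.9, x₁ = 2.18

Secant formula: x_{n+1} = x_n - f(x_n)(x_n - x_{n-1})/(f(x_n) - f(x_{n-1}))

Iteration 1:
  f(0.900000) = 0.333327
  f(2.180000) = -0.269896
  x_2 = 2.180000 - (-0.269896)×(2.180000 - 0.900000)/(-0.269896 - 0.333327)
       = 1.607298
Iteration 2:
  f(2.180000) = -0.269896
  f(1.607298) = 0.195685
  x_3 = 1.607298 - 0.195685×(1.607298 - 2.180000)/(0.195685 - (-0.269896))
       = 1.848006
Iteration 3:
  f(1.607298) = 0.195685
  f(1.848006) = 0.037820
  x_4 = 1.848006 - 0.037820×(1.848006 - 1.607298)/(0.037820 - 0.195685)
       = 1.905673
Iteration 4:
  f(1.848006) = 0.037820
  f(1.905673) = -0.008385
  x_5 = 1.905673 - (-0.008385)×(1.905673 - 1.848006)/(-0.008385 - 0.037820)
       = 1.895207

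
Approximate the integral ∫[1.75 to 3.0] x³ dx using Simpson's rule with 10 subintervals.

f(x) = x³
a = 1.75, b = 3.0, n = 10
h = (b - a)/n = 0.125000

Simpson's rule: (h/3)[f(x₀) + 4f(x₁) + 2f(x₂) + ... + f(xₙ)]

x_0 = 1.7500, f(x_0) = 5.359375, coefficient = 1
x_1 = 1.8750, f(x_1) = 6.591797, coefficient = 4
x_2 = 2.0000, f(x_2) = 8.000000, coefficient = 2
x_3 = 2.1250, f(x_3) = 9.595703, coefficient = 4
x_4 = 2.2500, f(x_4) = 11.390625, coefficient = 2
x_5 = 2.3750, f(x_5) = 13.396484, coefficient = 4
x_6 = 2.5000, f(x_6) = 15.625000, coefficient = 2
x_7 = 2.6250, f(x_7) = 18.087891, coefficient = 4
x_8 = 2.7500, f(x_8) = 20.796875, coefficient = 2
x_9 = 2.8750, f(x_9) = 23.763672, coefficient = 4
x_10 = 3.0000, f(x_10) = 27.000000, coefficient = 1

I ≈ (0.125000/3) × 429.726562 = 17.905273
Exact value: 17.905273
Error: 0.000000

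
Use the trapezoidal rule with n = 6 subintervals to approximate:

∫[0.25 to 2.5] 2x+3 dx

f(x) = 2x+3
a = 0.25, b = 2.5, n = 6
h = (b - a)/n = 0.375000

Trapezoidal rule: (h/2)[f(x₀) + 2f(x₁) + 2f(x₂) + ... + f(xₙ)]

x_0 = 0.2500, f(x_0) = 3.500000, coefficient = 1
x_1 = 0.6250, f(x_1) = 4.250000, coefficient = 2
x_2 = 1.0000, f(x_2) = 5.000000, coefficient = 2
x_3 = 1.3750, f(x_3) = 5.750000, coefficient = 2
x_4 = 1.7500, f(x_4) = 6.500000, coefficient = 2
x_5 = 2.1250, f(x_5) = 7.250000, coefficient = 2
x_6 = 2.5000, f(x_6) = 8.000000, coefficient = 1

I ≈ (0.375000/2) × 69.000000 = 12.937500
Exact value: 12.937500
Error: 0.000000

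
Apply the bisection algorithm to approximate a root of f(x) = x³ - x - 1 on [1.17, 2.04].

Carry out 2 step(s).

f(x) = x³ - x - 1
Initial interval: [1.17, 2.04]

Iteration 1:
  c_1 = (1.170000 + 2.040000)/2 = 1.605000
  f(c_1) = f(1.605000) = 1.529520
  f(a) × f(c) < 0, new interval: [1.170000, 1.605000]
Iteration 2:
  c_2 = (1.170000 + 1.605000)/2 = 1.387500
  f(c_2) = f(1.387500) = 0.283654
  f(a) × f(c) < 0, new interval: [1.170000, 1.387500]

After 2 iteration(s), the approximation is c_2 = 1.387500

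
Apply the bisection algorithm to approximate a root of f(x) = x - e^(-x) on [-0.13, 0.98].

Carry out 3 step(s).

f(x) = x - e^(-x)
Initial interval: [-0.13, 0.98]

Iteration 1:
  c_1 = (-0.130000 + 0.980000)/2 = 0.425000
  f(c_1) = f(0.425000) = -0.228770
  f(a) × f(c) ≥ 0, new interval: [0.425000, 0.980000]
Iteration 2:
  c_2 = (0.425000 + 0.980000)/2 = 0.702500
  f(c_2) = f(0.702500) = 0.207155
  f(a) × f(c) < 0, new interval: [0.425000, 0.702500]
Iteration 3:
  c_3 = (0.425000 + 0.702500)/2 = 0.563750
  f(c_3) = f(0.563750) = -0.005321
  f(a) × f(c) ≥ 0, new interval: [0.563750, 0.702500]

After 3 iteration(s), the approximation is c_3 = 0.563750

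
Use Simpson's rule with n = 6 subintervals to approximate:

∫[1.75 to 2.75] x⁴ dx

f(x) = x⁴
a = 1.75, b = 2.75, n = 6
h = (b - a)/n = 0.166667

Simpson's rule: (h/3)[f(x₀) + 4f(x₁) + 2f(x₂) + ... + f(xₙ)]

x_0 = 1.7500, f(x_0) = 9.378906, coefficient = 1
x_1 = 1.9167, f(x_1) = 13.495419, coefficient = 4
x_2 = 2.0833, f(x_2) = 18.838011, coefficient = 2
x_3 = 2.2500, f(x_3) = 25.628906, coefficient = 4
x_4 = 2.4167, f(x_4) = 34.108845, coefficient = 2
x_5 = 2.5833, f(x_5) = 44.537085, coefficient = 4
x_6 = 2.7500, f(x_6) = 57.191406, coefficient = 1

I ≈ (0.166667/3) × 507.109664 = 28.172759
Exact value: 28.172656
Error: 0.000103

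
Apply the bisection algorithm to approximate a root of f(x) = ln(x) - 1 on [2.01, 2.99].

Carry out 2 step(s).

f(x) = ln(x) - 1
Initial interval: [2.01, 2.99]

Iteration 1:
  c_1 = (2.010000 + 2.990000)/2 = 2.500000
  f(c_1) = f(2.500000) = -0.083709
  f(a) × f(c) ≥ 0, new interval: [2.500000, 2.990000]
Iteration 2:
  c_2 = (2.500000 + 2.990000)/2 = 2.745000
  f(c_2) = f(2.745000) = 0.009781
  f(a) × f(c) < 0, new interval: [2.500000, 2.745000]

After 2 iteration(s), the approximation is c_2 = 2.745000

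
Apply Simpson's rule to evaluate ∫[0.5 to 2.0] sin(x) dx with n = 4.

f(x) = sin(x)
a = 0.5, b = 2.0, n = 4
h = (b - a)/n = 0.375000

Simpson's rule: (h/3)[f(x₀) + 4f(x₁) + 2f(x₂) + ... + f(xₙ)]

x_0 = 0.5000, f(x_0) = 0.479426, coefficient = 1
x_1 = 0.8750, f(x_1) = 0.767544, coefficient = 4
x_2 = 1.2500, f(x_2) = 0.948985, coefficient = 2
x_3 = 1.6250, f(x_3) = 0.998531, coefficient = 4
x_4 = 2.0000, f(x_4) = 0.909297, coefficient = 1

I ≈ (0.375000/3) × 10.350992 = 1.293874
Exact value: 1.293729
Error: 0.000145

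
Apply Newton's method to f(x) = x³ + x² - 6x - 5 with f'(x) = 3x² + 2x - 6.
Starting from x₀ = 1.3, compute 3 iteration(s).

f(x) = x³ + x² - 6x - 5
f'(x) = 3x² + 2x - 6
x₀ = 1.3

Newton-Raphson formula: x_{n+1} = x_n - f(x_n)/f'(x_n)

Iteration 1:
  f(1.300000) = -8.913000
  f'(1.300000) = 1.670000
  x_1 = 1.300000 - (-8.913000)/1.670000 = 6.637126
Iteration 2:
  f(6.637126) = 291.603618
  f'(6.637126) = 139.428566
  x_2 = 6.637126 - 291.603618/139.428566 = 4.545706
Iteration 3:
  f(4.545706) = 82.319162
  f'(4.545706) = 65.081749
  x_3 = 4.545706 - 82.319162/65.081749 = 3.280848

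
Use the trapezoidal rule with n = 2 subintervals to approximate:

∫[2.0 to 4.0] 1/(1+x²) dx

f(x) = 1/(1+x²)
a = 2.0, b = 4.0, n = 2
h = (b - a)/n = 1.000000

Trapezoidal rule: (h/2)[f(x₀) + 2f(x₁) + 2f(x₂) + ... + f(xₙ)]

x_0 = 2.0000, f(x_0) = 0.200000, coefficient = 1
x_1 = 3.0000, f(x_1) = 0.100000, coefficient = 2
x_2 = 4.0000, f(x_2) = 0.058824, coefficient = 1

I ≈ (1.000000/2) × 0.458824 = 0.229412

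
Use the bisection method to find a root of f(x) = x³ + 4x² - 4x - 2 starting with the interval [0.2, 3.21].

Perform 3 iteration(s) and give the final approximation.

f(x) = x³ + 4x² - 4x - 2
Initial interval: [0.2, 3.21]

Iteration 1:
  c_1 = (0.200000 + 3.210000)/2 = 1.705000
  f(c_1) = f(1.705000) = 7.764578
  f(a) × f(c) < 0, new interval: [0.200000, 1.705000]
Iteration 2:
  c_2 = (0.200000 + 1.705000)/2 = 0.952500
  f(c_2) = f(0.952500) = -1.316813
  f(a) × f(c) ≥ 0, new interval: [0.952500, 1.705000]
Iteration 3:
  c_3 = (0.952500 + 1.705000)/2 = 1.328750
  f(c_3) = f(1.328750) = 2.093316
  f(a) × f(c) < 0, new interval: [0.952500, 1.328750]

After 3 iteration(s), the approximation is c_3 = 1.328750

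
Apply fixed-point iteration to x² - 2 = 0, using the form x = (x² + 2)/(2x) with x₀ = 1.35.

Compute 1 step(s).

Equation: x² - 2 = 0
Fixed-point form: x = (x² + 2)/(2x)
x₀ = 1.35

x_1 = g(1.350000) = 1.415741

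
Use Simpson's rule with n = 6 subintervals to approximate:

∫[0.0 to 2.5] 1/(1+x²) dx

f(x) = 1/(1+x²)
a = 0.0, b = 2.5, n = 6
h = (b - a)/n = 0.416667

Simpson's rule: (h/3)[f(x₀) + 4f(x₁) + 2f(x₂) + ... + f(xₙ)]

x_0 = 0.0000, f(x_0) = 1.000000, coefficient = 1
x_1 = 0.4167, f(x_1) = 0.852071, coefficient = 4
x_2 = 0.8333, f(x_2) = 0.590164, coefficient = 2
x_3 = 1.2500, f(x_3) = 0.390244, coefficient = 4
x_4 = 1.6667, f(x_4) = 0.264706, coefficient = 2
x_5 = 2.0833, f(x_5) = 0.187256, coefficient = 4
x_6 = 2.5000, f(x_6) = 0.137931, coefficient = 1

I ≈ (0.416667/3) × 8.565955 = 1.189716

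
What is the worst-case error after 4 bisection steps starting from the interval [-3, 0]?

Bisection error bound: |error| ≤ (b-a)/2^n
|error| ≤ (0 - (-3))/2^4 = 3/2^4
|error| ≤ 0.1875000000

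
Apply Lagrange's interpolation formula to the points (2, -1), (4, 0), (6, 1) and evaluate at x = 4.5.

Lagrange interpolation formula:
P(x) = Σ yᵢ × Lᵢ(x)
where Lᵢ(x) = Π_{j≠i} (x - xⱼ)/(xᵢ - xⱼ)

L_0(4.5) = (4.5 - 4)/(2 - 4) × (4.5 - 6)/(2 - 6) = -0.093750
L_1(4.5) = (4.5 - 2)/(4 - 2) × (4.5 - 6)/(4 - 6) = 0.937500
L_2(4.5) = (4.5 - 2)/(6 - 2) × (4.5 - 4)/(6 - 4) = 0.156250

P(4.5) = (-1)×L_0(4.5) + 0×L_1(4.5) + 1×L_2(4.5)
P(4.5) = 0.250000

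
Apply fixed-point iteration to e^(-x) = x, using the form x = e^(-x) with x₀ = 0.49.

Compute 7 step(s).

Equation: e^(-x) = x
Fixed-point form: x = e^(-x)
x₀ = 0.49

x_1 = g(0.490000) = 0.612626
x_2 = g(0.612626) = 0.541926
x_3 = g(0.541926) = 0.581627
x_4 = g(0.581627) = 0.558988
x_5 = g(0.558988) = 0.571787
x_6 = g(0.571787) = 0.564516
x_7 = g(0.564516) = 0.568636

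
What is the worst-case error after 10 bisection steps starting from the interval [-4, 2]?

Bisection error bound: |error| ≤ (b-a)/2^n
|error| ≤ (2 - (-4))/2^10 = 6/2^10
|error| ≤ 0.0058593750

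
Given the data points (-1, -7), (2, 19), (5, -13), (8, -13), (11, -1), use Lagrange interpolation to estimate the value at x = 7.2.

Lagrange interpolation formula:
P(x) = Σ yᵢ × Lᵢ(x)
where Lᵢ(x) = Π_{j≠i} (x - xⱼ)/(xᵢ - xⱼ)

L_0(7.2) = (7.2 - 2)/(-1 - 2) × (7.2 - 5)/(-1 - 5) × (7.2 - 8)/(-1 - 8) × (7.2 - 11)/(-1 - 11) = 0.017890
L_1(7.2) = (7.2 - (-1))/(2 - (-1)) × (7.2 - 5)/(2 - 5) × (7.2 - 8)/(2 - 8) × (7.2 - 11)/(2 - 11) = -0.112843
L_2(7.2) = (7.2 - (-1))/(5 - (-1)) × (7.2 - 2)/(5 - 2) × (7.2 - 8)/(5 - 8) × (7.2 - 11)/(5 - 11) = 0.400079
L_3(7.2) = (7.2 - (-1))/(8 - (-1)) × (7.2 - 2)/(8 - 2) × (7.2 - 5)/(8 - 5) × (7.2 - 11)/(8 - 11) = 0.733478
L_4(7.2) = (7.2 - (-1))/(11 - (-1)) × (7.2 - 2)/(11 - 2) × (7.2 - 5)/(11 - 5) × (7.2 - 8)/(11 - 8) = -0.038604

P(7.2) = (-7)×L_0(7.2) + 19×L_1(7.2) + (-13)×L_2(7.2) + (-13)×L_3(7.2) + (-1)×L_4(7.2)
P(7.2) = -16.966881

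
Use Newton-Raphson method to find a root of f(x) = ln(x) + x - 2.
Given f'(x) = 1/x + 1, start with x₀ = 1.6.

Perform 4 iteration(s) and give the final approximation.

f(x) = ln(x) + x - 2
f'(x) = 1/x + 1
x₀ = 1.6

Newton-Raphson formula: x_{n+1} = x_n - f(x_n)/f'(x_n)

Iteration 1:
  f(1.600000) = 0.070004
  f'(1.600000) = 1.625000
  x_1 = 1.600000 - 0.070004/1.625000 = 1.556921
Iteration 2:
  f(1.556921) = -0.000369
  f'(1.556921) = 1.642293
  x_2 = 1.556921 - (-0.000369)/1.642293 = 1.557146
Iteration 3:
  f(1.557146) = 0.000000
  f'(1.557146) = 1.642201
  x_3 = 1.557146 - 0.000000/1.642201 = 1.557146
Iteration 4:
  f(1.557146) = 0.000000
  f'(1.557146) = 1.642201
  x_4 = 1.557146 - 0.000000/1.642201 = 1.557146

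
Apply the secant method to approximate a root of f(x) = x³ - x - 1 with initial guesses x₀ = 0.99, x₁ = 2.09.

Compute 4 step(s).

f(x) = x³ - x - 1
x₀ = 0.99, x₁ = 2.09

Secant formula: x_{n+1} = x_n - f(x_n)(x_n - x_{n-1})/(f(x_n) - f(x_{n-1}))

Iteration 1:
  f(0.990000) = -1.019701
  f(2.090000) = 6.039329
  x_2 = 2.090000 - 6.039329×(2.090000 - 0.990000)/(6.039329 - (-1.019701))
       = 1.148899
Iteration 2:
  f(2.090000) = 6.039329
  f(1.148899) = -0.632389
  x_3 = 1.148899 - (-0.632389)×(1.148899 - 2.090000)/(-0.632389 - 6.039329)
       = 1.238102
Iteration 3:
  f(1.148899) = -0.632389
  f(1.238102) = -0.340218
  x_4 = 1.238102 - (-0.340218)×(1.238102 - 1.148899)/(-0.340218 - (-0.632389))
       = 1.341976
Iteration 4:
  f(1.238102) = -0.340218
  f(1.341976) = 0.074787
  x_5 = 1.341976 - 0.074787×(1.341976 - 1.238102)/(0.074787 - (-0.340218))
       = 1.323257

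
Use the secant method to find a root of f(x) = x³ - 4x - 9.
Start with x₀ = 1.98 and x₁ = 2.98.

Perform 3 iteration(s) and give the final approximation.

f(x) = x³ - 4x - 9
x₀ = 1.98, x₁ = 2.98

Secant formula: x_{n+1} = x_n - f(x_n)(x_n - x_{n-1})/(f(x_n) - f(x_{n-1}))

Iteration 1:
  f(1.980000) = -9.157608
  f(2.980000) = 5.543592
  x_2 = 2.980000 - 5.543592×(2.980000 - 1.980000)/(5.543592 - (-9.157608))
       = 2.602916
Iteration 2:
  f(2.980000) = 5.543592
  f(2.602916) = -1.776466
  x_3 = 2.602916 - (-1.776466)×(2.602916 - 2.980000)/(-1.776466 - 5.543592)
       = 2.694428
Iteration 3:
  f(2.602916) = -1.776466
  f(2.694428) = -0.216315
  x_4 = 2.694428 - (-0.216315)×(2.694428 - 2.602916)/(-0.216315 - (-1.776466))
       = 2.707117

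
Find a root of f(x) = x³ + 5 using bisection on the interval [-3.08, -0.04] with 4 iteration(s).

f(x) = x³ + 5
Initial interval: [-3.08, -0.04]

Iteration 1:
  c_1 = (-3.080000 + (-0.040000))/2 = -1.560000
  f(c_1) = f(-1.560000) = 1.203584
  f(a) × f(c) < 0, new interval: [-3.080000, -1.560000]
Iteration 2:
  c_2 = (-3.080000 + (-1.560000))/2 = -2.320000
  f(c_2) = f(-2.320000) = -7.487168
  f(a) × f(c) ≥ 0, new interval: [-2.320000, -1.560000]
Iteration 3:
  c_3 = (-2.320000 + (-1.560000))/2 = -1.940000
  f(c_3) = f(-1.940000) = -2.301384
  f(a) × f(c) ≥ 0, new interval: [-1.940000, -1.560000]
Iteration 4:
  c_4 = (-1.940000 + (-1.560000))/2 = -1.750000
  f(c_4) = f(-1.750000) = -0.359375
  f(a) × f(c) ≥ 0, new interval: [-1.750000, -1.560000]

After 4 iteration(s), the approximation is c_4 = -1.750000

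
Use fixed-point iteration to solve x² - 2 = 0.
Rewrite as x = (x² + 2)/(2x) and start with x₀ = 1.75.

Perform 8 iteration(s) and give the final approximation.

Equation: x² - 2 = 0
Fixed-point form: x = (x² + 2)/(2x)
x₀ = 1.75

x_1 = g(1.750000) = 1.446429
x_2 = g(1.446429) = 1.414572
x_3 = g(1.414572) = 1.414214
x_4 = g(1.414214) = 1.414214
x_5 = g(1.414214) = 1.414214
x_6 = g(1.414214) = 1.414214
x_7 = g(1.414214) = 1.414214
x_8 = g(1.414214) = 1.414214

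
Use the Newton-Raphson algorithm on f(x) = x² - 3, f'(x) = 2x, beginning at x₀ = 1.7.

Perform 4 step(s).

f(x) = x² - 3
f'(x) = 2x
x₀ = 1.7

Newton-Raphson formula: x_{n+1} = x_n - f(x_n)/f'(x_n)

Iteration 1:
  f(1.700000) = -0.110000
  f'(1.700000) = 3.400000
  x_1 = 1.700000 - (-0.110000)/3.400000 = 1.732353
Iteration 2:
  f(1.732353) = 0.001047
  f'(1.732353) = 3.464706
  x_2 = 1.732353 - 0.001047/3.464706 = 1.732051
Iteration 3:
  f(1.732051) = 0.000000
  f'(1.732051) = 3.464102
  x_3 = 1.732051 - 0.000000/3.464102 = 1.732051
Iteration 4:
  f(1.732051) = 0.000000
  f'(1.732051) = 3.464102
  x_4 = 1.732051 - 0.000000/3.464102 = 1.732051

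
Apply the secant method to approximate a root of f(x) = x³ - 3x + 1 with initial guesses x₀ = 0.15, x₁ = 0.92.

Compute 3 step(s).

f(x) = x³ - 3x + 1
x₀ = 0.15, x₁ = 0.92

Secant formula: x_{n+1} = x_n - f(x_n)(x_n - x_{n-1})/(f(x_n) - f(x_{n-1}))

Iteration 1:
  f(0.150000) = 0.553375
  f(0.920000) = -0.981312
  x_2 = 0.920000 - (-0.981312)×(0.920000 - 0.150000)/(-0.981312 - 0.553375)
       = 0.427645
Iteration 2:
  f(0.920000) = -0.981312
  f(0.427645) = -0.204728
  x_3 = 0.427645 - (-0.204728)×(0.427645 - 0.920000)/(-0.204728 - (-0.981312))
       = 0.297848
Iteration 3:
  f(0.427645) = -0.204728
  f(0.297848) = 0.132880
  x_4 = 0.297848 - 0.132880×(0.297848 - 0.427645)/(0.132880 - (-0.204728))
       = 0.348935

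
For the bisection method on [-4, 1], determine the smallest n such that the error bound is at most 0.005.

We need (b-a)/2^n ≤ 0.005
(1 - (-4))/2^n ≤ 0.005
5/2^n ≤ 0.005
2^n ≥ 1000
n ≥ log₂(1000) = 9.97
n ≥ 10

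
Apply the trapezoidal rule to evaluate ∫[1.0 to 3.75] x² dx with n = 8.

f(x) = x²
a = 1.0, b = 3.75, n = 8
h = (b - a)/n = 0.343750

Trapezoidal rule: (h/2)[f(x₀) + 2f(x₁) + 2f(x₂) + ... + f(xₙ)]

x_0 = 1.0000, f(x_0) = 1.000000, coefficient = 1
x_1 = 1.3438, f(x_1) = 1.805664, coefficient = 2
x_2 = 1.6875, f(x_2) = 2.847656, coefficient = 2
x_3 = 2.0312, f(x_3) = 4.125977, coefficient = 2
x_4 = 2.3750, f(x_4) = 5.640625, coefficient = 2
x_5 = 2.7188, f(x_5) = 7.391602, coefficient = 2
x_6 = 3.0625, f(x_6) = 9.378906, coefficient = 2
x_7 = 3.4062, f(x_7) = 11.602539, coefficient = 2
x_8 = 3.7500, f(x_8) = 14.062500, coefficient = 1

I ≈ (0.343750/2) × 100.648438 = 17.298950
Exact value: 17.244792
Error: 0.054159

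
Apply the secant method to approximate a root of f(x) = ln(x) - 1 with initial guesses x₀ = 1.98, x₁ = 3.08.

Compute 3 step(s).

f(x) = ln(x) - 1
x₀ = 1.98, x₁ = 3.08

Secant formula: x_{n+1} = x_n - f(x_n)(x_n - x_{n-1})/(f(x_n) - f(x_{n-1}))

Iteration 1:
  f(1.980000) = -0.316903
  f(3.080000) = 0.124930
  x_2 = 3.080000 - 0.124930×(3.080000 - 1.980000)/(0.124930 - (-0.316903))
       = 2.768972
Iteration 2:
  f(3.080000) = 0.124930
  f(2.768972) = 0.018476
  x_3 = 2.768972 - 0.018476×(2.768972 - 3.080000)/(0.018476 - 0.124930)
       = 2.714990
Iteration 3:
  f(2.768972) = 0.018476
  f(2.714990) = -0.001212
  x_4 = 2.714990 - (-0.001212)×(2.714990 - 2.768972)/(-0.001212 - 0.018476)
       = 2.718312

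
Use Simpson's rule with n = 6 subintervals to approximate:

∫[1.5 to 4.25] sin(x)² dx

f(x) = sin(x)²
a = 1.5, b = 4.25, n = 6
h = (b - a)/n = 0.458333

Simpson's rule: (h/3)[f(x₀) + 4f(x₁) + 2f(x₂) + ... + f(xₙ)]

x_0 = 1.5000, f(x_0) = 0.994996, coefficient = 1
x_1 = 1.9583, f(x_1) = 0.857185, coefficient = 4
x_2 = 2.4167, f(x_2) = 0.439675, coefficient = 2
x_3 = 2.8750, f(x_3) = 0.069404, coefficient = 4
x_4 = 3.3333, f(x_4) = 0.036316, coefficient = 2
x_5 = 3.7917, f(x_5) = 0.366322, coefficient = 4
x_6 = 4.2500, f(x_6) = 0.801006, coefficient = 1

I ≈ (0.458333/3) × 7.919626 = 1.209943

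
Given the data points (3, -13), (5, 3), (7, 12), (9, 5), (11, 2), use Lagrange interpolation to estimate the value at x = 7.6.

Lagrange interpolation formula:
P(x) = Σ yᵢ × Lᵢ(x)
where Lᵢ(x) = Π_{j≠i} (x - xⱼ)/(xᵢ - xⱼ)

L_0(7.6) = (7.6 - 5)/(3 - 5) × (7.6 - 7)/(3 - 7) × (7.6 - 9)/(3 - 9) × (7.6 - 11)/(3 - 11) = 0.019337
L_1(7.6) = (7.6 - 3)/(5 - 3) × (7.6 - 7)/(5 - 7) × (7.6 - 9)/(5 - 9) × (7.6 - 11)/(5 - 11) = -0.136850
L_2(7.6) = (7.6 - 3)/(7 - 3) × (7.6 - 5)/(7 - 5) × (7.6 - 9)/(7 - 9) × (7.6 - 11)/(7 - 11) = 0.889525
L_3(7.6) = (7.6 - 3)/(9 - 3) × (7.6 - 5)/(9 - 5) × (7.6 - 7)/(9 - 7) × (7.6 - 11)/(9 - 11) = 0.254150
L_4(7.6) = (7.6 - 3)/(11 - 3) × (7.6 - 5)/(11 - 5) × (7.6 - 7)/(11 - 7) × (7.6 - 9)/(11 - 9) = -0.026162

P(7.6) = (-13)×L_0(7.6) + 3×L_1(7.6) + 12×L_2(7.6) + 5×L_3(7.6) + 2×L_4(7.6)
P(7.6) = 11.230788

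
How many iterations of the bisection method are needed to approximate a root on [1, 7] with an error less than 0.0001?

We need (b-a)/2^n ≤ 0.0001
(7 - 1)/2^n ≤ 0.0001
6/2^n ≤ 0.0001
2^n ≥ 60000
n ≥ log₂(60000) = 15.87
n ≥ 16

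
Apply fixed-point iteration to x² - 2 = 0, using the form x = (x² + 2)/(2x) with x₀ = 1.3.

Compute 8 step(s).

Equation: x² - 2 = 0
Fixed-point form: x = (x² + 2)/(2x)
x₀ = 1.3

x_1 = g(1.300000) = 1.419231
x_2 = g(1.419231) = 1.414222
x_3 = g(1.414222) = 1.414214
x_4 = g(1.414214) = 1.414214
x_5 = g(1.414214) = 1.414214
x_6 = g(1.414214) = 1.414214
x_7 = g(1.414214) = 1.414214
x_8 = g(1.414214) = 1.414214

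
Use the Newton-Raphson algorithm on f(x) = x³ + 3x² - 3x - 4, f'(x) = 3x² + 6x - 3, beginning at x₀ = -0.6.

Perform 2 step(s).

f(x) = x³ + 3x² - 3x - 4
f'(x) = 3x² + 6x - 3
x₀ = -0.6

Newton-Raphson formula: x_{n+1} = x_n - f(x_n)/f'(x_n)

Iteration 1:
  f(-0.600000) = -1.336000
  f'(-0.600000) = -5.520000
  x_1 = -0.600000 - (-1.336000)/(-5.520000) = -0.842029
Iteration 2:
  f(-0.842029) = 0.056116
  f'(-0.842029) = -5.925135
  x_2 = -0.842029 - 0.056116/(-5.925135) = -0.832558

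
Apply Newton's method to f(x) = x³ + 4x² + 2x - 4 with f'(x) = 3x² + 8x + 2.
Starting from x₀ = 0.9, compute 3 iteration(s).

f(x) = x³ + 4x² + 2x - 4
f'(x) = 3x² + 8x + 2
x₀ = 0.9

Newton-Raphson formula: x_{n+1} = x_n - f(x_n)/f'(x_n)

Iteration 1:
  f(0.900000) = 1.769000
  f'(0.900000) = 11.630000
  x_1 = 0.900000 - 1.769000/11.630000 = 0.747893
Iteration 2:
  f(0.747893) = 0.151495
  f'(0.747893) = 9.661181
  x_2 = 0.747893 - 0.151495/9.661181 = 0.732213
Iteration 3:
  f(0.732213) = 0.001531
  f'(0.732213) = 9.466107
  x_3 = 0.732213 - 0.001531/9.466107 = 0.732051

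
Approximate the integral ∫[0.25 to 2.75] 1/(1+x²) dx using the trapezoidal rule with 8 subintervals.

f(x) = 1/(1+x²)
a = 0.25, b = 2.75, n = 8
h = (b - a)/n = 0.312500

Trapezoidal rule: (h/2)[f(x₀) + 2f(x₁) + 2f(x₂) + ... + f(xₙ)]

x_0 = 0.2500, f(x_0) = 0.941176, coefficient = 1
x_1 = 0.5625, f(x_1) = 0.759644, coefficient = 2
x_2 = 0.8750, f(x_2) = 0.566372, coefficient = 2
x_3 = 1.1875, f(x_3) = 0.414911, coefficient = 2
x_4 = 1.5000, f(x_4) = 0.307692, coefficient = 2
x_5 = 1.8125, f(x_5) = 0.233364, coefficient = 2
x_6 = 2.1250, f(x_6) = 0.181303, coefficient = 2
x_7 = 2.4375, f(x_7) = 0.144063, coefficient = 2
x_8 = 2.7500, f(x_8) = 0.116788, coefficient = 1

I ≈ (0.312500/2) × 6.272662 = 0.980103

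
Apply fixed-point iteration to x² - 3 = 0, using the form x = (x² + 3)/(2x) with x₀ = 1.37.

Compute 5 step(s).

Equation: x² - 3 = 0
Fixed-point form: x = (x² + 3)/(2x)
x₀ = 1.37

x_1 = g(1.370000) = 1.779891
x_2 = g(1.779891) = 1.732694
x_3 = g(1.732694) = 1.732051
x_4 = g(1.732051) = 1.732051
x_5 = g(1.732051) = 1.732051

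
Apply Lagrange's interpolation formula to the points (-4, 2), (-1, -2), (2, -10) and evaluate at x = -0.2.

Lagrange interpolation formula:
P(x) = Σ yᵢ × Lᵢ(x)
where Lᵢ(x) = Π_{j≠i} (x - xⱼ)/(xᵢ - xⱼ)

L_0(-0.2) = (-0.2 - (-1))/(-4 - (-1)) × (-0.2 - 2)/(-4 - 2) = -0.097778
L_1(-0.2) = (-0.2 - (-4))/(-1 - (-4)) × (-0.2 - 2)/(-1 - 2) = 0.928889
L_2(-0.2) = (-0.2 - (-4))/(2 - (-4)) × (-0.2 - (-1))/(2 - (-1)) = 0.168889

P(-0.2) = 2×L_0(-0.2) + (-2)×L_1(-0.2) + (-10)×L_2(-0.2)
P(-0.2) = -3.742222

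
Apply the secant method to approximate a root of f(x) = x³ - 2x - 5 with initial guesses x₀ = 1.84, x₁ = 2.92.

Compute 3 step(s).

f(x) = x³ - 2x - 5
x₀ = 1.84, x₁ = 2.92

Secant formula: x_{n+1} = x_n - f(x_n)(x_n - x_{n-1})/(f(x_n) - f(x_{n-1}))

Iteration 1:
  f(1.840000) = -2.450496
  f(2.920000) = 14.057088
  x_2 = 2.920000 - 14.057088×(2.920000 - 1.840000)/(14.057088 - (-2.450496))
       = 2.000322
Iteration 2:
  f(2.920000) = 14.057088
  f(2.000322) = -0.996775
  x_3 = 2.000322 - (-0.996775)×(2.000322 - 2.920000)/(-0.996775 - 14.057088)
       = 2.061218
Iteration 3:
  f(2.000322) = -0.996775
  f(2.061218) = -0.365106
  x_4 = 2.061218 - (-0.365106)×(2.061218 - 2.000322)/(-0.365106 - (-0.996775))
       = 2.096416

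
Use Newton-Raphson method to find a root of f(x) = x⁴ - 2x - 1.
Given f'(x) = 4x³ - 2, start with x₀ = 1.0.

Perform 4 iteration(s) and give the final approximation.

f(x) = x⁴ - 2x - 1
f'(x) = 4x³ - 2
x₀ = 1.0

Newton-Raphson formula: x_{n+1} = x_n - f(x_n)/f'(x_n)

Iteration 1:
  f(1.000000) = -2.000000
  f'(1.000000) = 2.000000
  x_1 = 1.000000 - (-2.000000)/2.000000 = 2.000000
Iteration 2:
  f(2.000000) = 11.000000
  f'(2.000000) = 30.000000
  x_2 = 2.000000 - 11.000000/30.000000 = 1.633333
Iteration 3:
  f(1.633333) = 2.850372
  f'(1.633333) = 15.429481
  x_3 = 1.633333 - 2.850372/15.429481 = 1.448598
Iteration 4:
  f(1.448598) = 0.506238
  f'(1.448598) = 10.159160
  x_4 = 1.448598 - 0.506238/10.159160 = 1.398767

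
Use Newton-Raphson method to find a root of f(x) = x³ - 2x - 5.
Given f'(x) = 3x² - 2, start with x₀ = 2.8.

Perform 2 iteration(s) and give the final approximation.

f(x) = x³ - 2x - 5
f'(x) = 3x² - 2
x₀ = 2.8

Newton-Raphson formula: x_{n+1} = x_n - f(x_n)/f'(x_n)

Iteration 1:
  f(2.800000) = 11.352000
  f'(2.800000) = 21.520000
  x_1 = 2.800000 - 11.352000/21.520000 = 2.272491
Iteration 2:
  f(2.272491) = 2.190647
  f'(2.272491) = 13.492642
  x_2 = 2.272491 - 2.190647/13.492642 = 2.110132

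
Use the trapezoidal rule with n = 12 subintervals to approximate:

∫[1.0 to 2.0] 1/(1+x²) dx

f(x) = 1/(1+x²)
a = 1.0, b = 2.0, n = 12
h = (b - a)/n = 0.083333

Trapezoidal rule: (h/2)[f(x₀) + 2f(x₁) + 2f(x₂) + ... + f(xₙ)]

x_0 = 1.0000, f(x_0) = 0.500000, coefficient = 1
x_1 = 1.0833, f(x_1) = 0.460064, coefficient = 2
x_2 = 1.1667, f(x_2) = 0.423529, coefficient = 2
x_3 = 1.2500, f(x_3) = 0.390244, coefficient = 2
x_4 = 1.3333, f(x_4) = 0.360000, coefficient = 2
x_5 = 1.4167, f(x_5) = 0.332564, coefficient = 2
x_6 = 1.5000, f(x_6) = 0.307692, coefficient = 2
x_7 = 1.5833, f(x_7) = 0.285149, coefficient = 2
x_8 = 1.6667, f(x_8) = 0.264706, coefficient = 2
x_9 = 1.7500, f(x_9) = 0.246154, coefficient = 2
x_10 = 1.8333, f(x_10) = 0.229299, coefficient = 2
x_11 = 1.9167, f(x_11) = 0.213967, coefficient = 2
x_12 = 2.0000, f(x_12) = 0.200000, coefficient = 1

I ≈ (0.083333/2) × 7.726736 = 0.321947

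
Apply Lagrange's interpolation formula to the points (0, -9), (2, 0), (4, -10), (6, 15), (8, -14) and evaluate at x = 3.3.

Lagrange interpolation formula:
P(x) = Σ yᵢ × Lᵢ(x)
where Lᵢ(x) = Π_{j≠i} (x - xⱼ)/(xᵢ - xⱼ)

L_0(3.3) = (3.3 - 2)/(0 - 2) × (3.3 - 4)/(0 - 4) × (3.3 - 6)/(0 - 6) × (3.3 - 8)/(0 - 8) = -0.030073
L_1(3.3) = (3.3 - 0)/(2 - 0) × (3.3 - 4)/(2 - 4) × (3.3 - 6)/(2 - 6) × (3.3 - 8)/(2 - 8) = 0.305353
L_2(3.3) = (3.3 - 0)/(4 - 0) × (3.3 - 2)/(4 - 2) × (3.3 - 6)/(4 - 6) × (3.3 - 8)/(4 - 8) = 0.850627
L_3(3.3) = (3.3 - 0)/(6 - 0) × (3.3 - 2)/(6 - 2) × (3.3 - 4)/(6 - 4) × (3.3 - 8)/(6 - 8) = -0.147022
L_4(3.3) = (3.3 - 0)/(8 - 0) × (3.3 - 2)/(8 - 2) × (3.3 - 4)/(8 - 4) × (3.3 - 6)/(8 - 6) = 0.021115

P(3.3) = (-9)×L_0(3.3) + 0×L_1(3.3) + (-10)×L_2(3.3) + 15×L_3(3.3) + (-14)×L_4(3.3)
P(3.3) = -10.736548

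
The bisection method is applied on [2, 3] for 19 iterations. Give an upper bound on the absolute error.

Bisection error bound: |error| ≤ (b-a)/2^n
|error| ≤ (3 - 2)/2^19 = 1/2^19
|error| ≤ 0.0000019073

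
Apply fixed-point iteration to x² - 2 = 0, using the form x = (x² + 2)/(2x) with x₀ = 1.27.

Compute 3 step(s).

Equation: x² - 2 = 0
Fixed-point form: x = (x² + 2)/(2x)
x₀ = 1.27

x_1 = g(1.270000) = 1.422402
x_2 = g(1.422402) = 1.414237
x_3 = g(1.414237) = 1.414214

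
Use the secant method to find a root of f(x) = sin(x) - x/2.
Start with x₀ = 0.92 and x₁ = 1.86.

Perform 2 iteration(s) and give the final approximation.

f(x) = sin(x) - x/2
x₀ = 0.92, x₁ = 1.86

Secant formula: x_{n+1} = x_n - f(x_n)(x_n - x_{n-1})/(f(x_n) - f(x_{n-1}))

Iteration 1:
  f(0.920000) = 0.335602
  f(1.860000) = 0.028471
  x_2 = 1.860000 - 0.028471×(1.860000 - 0.920000)/(0.028471 - 0.335602)
       = 1.947139
Iteration 2:
  f(1.860000) = 0.028471
  f(1.947139) = -0.043554
  x_3 = 1.947139 - (-0.043554)×(1.947139 - 1.860000)/(-0.043554 - 0.028471)
       = 1.894445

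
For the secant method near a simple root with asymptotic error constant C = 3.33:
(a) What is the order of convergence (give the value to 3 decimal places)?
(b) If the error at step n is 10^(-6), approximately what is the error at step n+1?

(a) Secant method has superlinear convergence with order φ = (1+√5)/2 ≈ 1.618.
    This means |e_{n+1}| ≈ C|e_n|^1.618.

(b) With |e_n| = 10^(-6) and C = 3.33:
    |e_{n+1}| ≈ 3.33 × (10^(-6))^1.618 = 3.33 × 10^(-9.71)

(a) ≈ 1.618 (golden ratio); (b) |e_{n+1}| ≈ 6.520e-10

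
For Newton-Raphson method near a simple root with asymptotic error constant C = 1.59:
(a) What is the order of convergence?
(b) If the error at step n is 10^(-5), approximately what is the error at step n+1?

(a) Newton-Raphson has quadratic (order 2) convergence near simple roots.
    This means |e_{n+1}| ≈ C|e_n|².

(b) With |e_n| = 10^(-5) and C = 1.59:
    |e_{n+1}| ≈ 1.59 × (10^(-5))² = 1.59 × 10^(-10)

(a) 2 (quadratic); (b) |e_{n+1}| ≈ 1.590e-10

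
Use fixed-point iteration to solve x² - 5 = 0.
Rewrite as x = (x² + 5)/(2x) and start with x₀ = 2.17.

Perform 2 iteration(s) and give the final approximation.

Equation: x² - 5 = 0
Fixed-point form: x = (x² + 5)/(2x)
x₀ = 2.17

x_1 = g(2.170000) = 2.237074
x_2 = g(2.237074) = 2.236068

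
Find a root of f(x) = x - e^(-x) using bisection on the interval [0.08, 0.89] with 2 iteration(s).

f(x) = x - e^(-x)
Initial interval: [0.08, 0.89]

Iteration 1:
  c_1 = (0.080000 + 0.890000)/2 = 0.485000
  f(c_1) = f(0.485000) = -0.130697
  f(a) × f(c) ≥ 0, new interval: [0.485000, 0.890000]
Iteration 2:
  c_2 = (0.485000 + 0.890000)/2 = 0.687500
  f(c_2) = f(0.687500) = 0.184668
  f(a) × f(c) < 0, new interval: [0.485000, 0.687500]

After 2 iteration(s), the approximation is c_2 = 0.687500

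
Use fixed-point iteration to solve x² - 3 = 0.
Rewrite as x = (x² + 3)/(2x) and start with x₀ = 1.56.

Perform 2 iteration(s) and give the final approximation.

Equation: x² - 3 = 0
Fixed-point form: x = (x² + 3)/(2x)
x₀ = 1.56

x_1 = g(1.560000) = 1.741538
x_2 = g(1.741538) = 1.732077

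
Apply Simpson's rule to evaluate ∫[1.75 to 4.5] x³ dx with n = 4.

f(x) = x³
a = 1.75, b = 4.5, n = 4
h = (b - a)/n = 0.687500

Simpson's rule: (h/3)[f(x₀) + 4f(x₁) + 2f(x₂) + ... + f(xₙ)]

x_0 = 1.7500, f(x_0) = 5.359375, coefficient = 1
x_1 = 2.4375, f(x_1) = 14.482178, coefficient = 4
x_2 = 3.1250, f(x_2) = 30.517578, coefficient = 2
x_3 = 3.8125, f(x_3) = 55.415283, coefficient = 4
x_4 = 4.5000, f(x_4) = 91.125000, coefficient = 1

I ≈ (0.687500/3) × 437.109375 = 100.170898
Exact value: 100.170898
Error: 0.000000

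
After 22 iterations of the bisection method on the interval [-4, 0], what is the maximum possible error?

Bisection error bound: |error| ≤ (b-a)/2^n
|error| ≤ (0 - (-4))/2^22 = 4/2^22
|error| ≤ 0.0000009537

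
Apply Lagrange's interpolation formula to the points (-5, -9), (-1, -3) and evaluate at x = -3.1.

Lagrange interpolation formula:
P(x) = Σ yᵢ × Lᵢ(x)
where Lᵢ(x) = Π_{j≠i} (x - xⱼ)/(xᵢ - xⱼ)

L_0(-3.1) = (-3.1 - (-1))/(-5 - (-1)) = 0.525000
L_1(-3.1) = (-3.1 - (-5))/(-1 - (-5)) = 0.475000

P(-3.1) = (-9)×L_0(-3.1) + (-3)×L_1(-3.1)
P(-3.1) = -6.150000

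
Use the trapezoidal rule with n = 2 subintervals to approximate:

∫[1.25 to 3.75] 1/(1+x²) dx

f(x) = 1/(1+x²)
a = 1.25, b = 3.75, n = 2
h = (b - a)/n = 1.250000

Trapezoidal rule: (h/2)[f(x₀) + 2f(x₁) + 2f(x₂) + ... + f(xₙ)]

x_0 = 1.2500, f(x_0) = 0.390244, coefficient = 1
x_1 = 2.5000, f(x_1) = 0.137931, coefficient = 2
x_2 = 3.7500, f(x_2) = 0.066390, coefficient = 1

I ≈ (1.250000/2) × 0.732496 = 0.457810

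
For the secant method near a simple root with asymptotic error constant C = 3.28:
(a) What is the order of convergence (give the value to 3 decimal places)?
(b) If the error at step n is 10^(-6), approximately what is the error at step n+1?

(a) Secant method has superlinear convergence with order φ = (1+√5)/2 ≈ 1.618.
    This means |e_{n+1}| ≈ C|e_n|^1.618.

(b) With |e_n| = 10^(-6) and C = 3.28:
    |e_{n+1}| ≈ 3.28 × (10^(-6))^1.618 = 3.28 × 10^(-9.71)

(a) ≈ 1.618 (golden ratio); (b) |e_{n+1}| ≈ 6.422e-10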